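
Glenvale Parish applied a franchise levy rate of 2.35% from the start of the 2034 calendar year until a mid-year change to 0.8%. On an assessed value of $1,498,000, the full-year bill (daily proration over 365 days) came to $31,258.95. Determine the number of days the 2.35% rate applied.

303 days

Let d = days at the first rate; then 365 − d days at the second rate.
$1,498,000 × [2.35%·d + 0.8%·(365−d)] / 365 = $31,258.95
Solving gives d = 303, so the new rate took effect on 31 October 2034.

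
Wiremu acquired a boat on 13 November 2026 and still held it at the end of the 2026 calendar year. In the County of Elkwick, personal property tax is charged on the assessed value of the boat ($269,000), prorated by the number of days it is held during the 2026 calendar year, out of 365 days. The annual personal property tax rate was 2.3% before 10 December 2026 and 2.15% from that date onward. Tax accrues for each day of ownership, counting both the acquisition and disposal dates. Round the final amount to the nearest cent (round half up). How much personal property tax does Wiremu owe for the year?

$806.26

13 November – 9 December 2026: 27 days at 2.3% → $269,000 × 2.3% × 27/365 = $457.6685
10 December – 31 December 2026: 22 days at 2.15% → $269,000 × 2.15% × 22/365 = $348.5945
Total = $806.2630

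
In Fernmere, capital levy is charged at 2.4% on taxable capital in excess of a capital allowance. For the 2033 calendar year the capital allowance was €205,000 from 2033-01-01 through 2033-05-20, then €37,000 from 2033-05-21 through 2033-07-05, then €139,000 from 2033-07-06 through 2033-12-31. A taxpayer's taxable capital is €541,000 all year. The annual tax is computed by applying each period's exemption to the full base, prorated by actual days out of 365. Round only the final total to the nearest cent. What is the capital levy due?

2033-01-01 to 2033-05-20: 140 days, exemption €205,000 → (€541,000 − €205,000) × 2.4% × 140/365 = €3,093.0411
2033-05-21 to 2033-07-05: 46 days, exemption €37,000 → (€541,000 − €37,000) × 2.4% × 46/365 = €1,524.4274
2033-07-06 to 2033-12-31: 179 days, exemption €139,000 → (€541,000 − €139,000) × 2.4% × 179/365 = €4,731.4849
Total = €9,348.9534

€9,348.95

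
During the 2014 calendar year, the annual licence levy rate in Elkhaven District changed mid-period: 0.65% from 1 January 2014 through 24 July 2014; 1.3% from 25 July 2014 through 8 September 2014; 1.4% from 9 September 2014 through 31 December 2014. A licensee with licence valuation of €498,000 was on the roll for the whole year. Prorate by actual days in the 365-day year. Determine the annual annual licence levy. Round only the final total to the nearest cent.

€4,811.50

1 January – 24 July 2014: 205 days at 0.65% → €498,000 × 0.65% × 205/365 = €1,818.0411
25 July – 8 September 2014: 46 days at 1.3% → €498,000 × 1.3% × 46/365 = €815.9014
9 September – 31 December 2014: 114 days at 1.4% → €498,000 × 1.4% × 114/365 = €2,177.5562
Total = €4,811.4986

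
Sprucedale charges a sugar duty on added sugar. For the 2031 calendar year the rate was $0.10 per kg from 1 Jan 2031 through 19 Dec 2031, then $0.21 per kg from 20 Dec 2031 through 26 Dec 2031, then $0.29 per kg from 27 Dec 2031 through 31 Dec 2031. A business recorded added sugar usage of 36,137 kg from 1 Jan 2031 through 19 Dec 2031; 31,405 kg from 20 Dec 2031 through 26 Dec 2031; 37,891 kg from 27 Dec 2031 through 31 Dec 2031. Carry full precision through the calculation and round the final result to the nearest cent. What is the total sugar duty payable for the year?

$21,197.14

1 Jan – 19 Dec 2031: 36,137 kg at $0.10/kg → $3,613.70
20 Dec – 26 Dec 2031: 31,405 kg at $0.21/kg → $6,595.05
27 Dec – 31 Dec 2031: 37,891 kg at $0.29/kg → $10,988.39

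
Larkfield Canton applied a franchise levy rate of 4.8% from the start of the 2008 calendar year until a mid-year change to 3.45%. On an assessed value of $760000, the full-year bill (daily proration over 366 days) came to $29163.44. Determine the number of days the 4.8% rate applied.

Let d = days at the first rate; then 366 − d days at the second rate.
$760000 × [4.8%·d + 3.45%·(366−d)] / 366 = $29163.44
Solving gives d = 105, so the new rate took effect on 15 Apr 2008.

105 days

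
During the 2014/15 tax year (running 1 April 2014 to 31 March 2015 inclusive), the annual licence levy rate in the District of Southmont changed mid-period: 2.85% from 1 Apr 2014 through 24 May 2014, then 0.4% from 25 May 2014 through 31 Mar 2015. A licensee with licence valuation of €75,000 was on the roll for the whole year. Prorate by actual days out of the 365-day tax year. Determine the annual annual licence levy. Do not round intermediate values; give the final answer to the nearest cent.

€571.85

1 Apr – 24 May 2014: 54 days at 2.85% → €75,000 × 2.85% × 54/365 = €316.2329
25 May 2014 – 31 Mar 2015: 311 days at 0.4% → €75,000 × 0.4% × 311/365 = €255.6164
Total = €571.8493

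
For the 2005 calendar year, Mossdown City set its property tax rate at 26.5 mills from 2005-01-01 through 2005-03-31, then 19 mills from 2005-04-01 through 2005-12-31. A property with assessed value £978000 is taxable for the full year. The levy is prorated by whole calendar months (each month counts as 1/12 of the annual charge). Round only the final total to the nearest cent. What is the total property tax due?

£20415.75

2005-01-01 to 2005-03-31: 3 months at 26.5 mills → £978000 × 2.65% × 3/12 = £6479.2500
2005-04-01 to 2005-12-31: 9 months at 19 mills → £978000 × 1.9% × 9/12 = £13936.5000
Total = £20415.7500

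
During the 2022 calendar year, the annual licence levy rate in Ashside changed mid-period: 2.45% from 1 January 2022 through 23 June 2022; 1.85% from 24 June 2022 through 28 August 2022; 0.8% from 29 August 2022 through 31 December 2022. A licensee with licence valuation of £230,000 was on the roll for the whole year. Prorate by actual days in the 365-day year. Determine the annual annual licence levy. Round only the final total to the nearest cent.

£4,085.81

1 January – 23 June 2022: 174 days at 2.45% → £230,000 × 2.45% × 174/365 = £2,686.2740
24 June – 28 August 2022: 66 days at 1.85% → £230,000 × 1.85% × 66/365 = £769.3973
29 August – 31 December 2022: 125 days at 0.8% → £230,000 × 0.8% × 125/365 = £630.1370
Total = £4,085.8082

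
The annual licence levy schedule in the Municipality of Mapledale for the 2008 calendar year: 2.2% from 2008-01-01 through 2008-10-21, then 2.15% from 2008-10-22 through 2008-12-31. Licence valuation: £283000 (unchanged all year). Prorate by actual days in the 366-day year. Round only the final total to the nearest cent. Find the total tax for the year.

£6198.55

2008-01-01 to 2008-10-21: 295 days at 2.2% → £283000 × 2.2% × 295/366 = £5018.2240
2008-10-22 to 2008-12-31: 71 days at 2.15% → £283000 × 2.15% × 71/366 = £1180.3265
Total = £6198.5505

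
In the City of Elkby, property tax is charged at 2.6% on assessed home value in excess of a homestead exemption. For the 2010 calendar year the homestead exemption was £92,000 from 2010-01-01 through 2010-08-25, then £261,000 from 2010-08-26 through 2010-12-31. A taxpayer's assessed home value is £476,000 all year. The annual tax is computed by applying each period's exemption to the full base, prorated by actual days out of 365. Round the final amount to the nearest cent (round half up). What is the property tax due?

£8,443.09

2010-01-01 to 2010-08-25: 237 days, exemption £92,000 → (£476,000 − £92,000) × 2.6% × 237/365 = £6,482.7616
2010-08-26 to 2010-12-31: 128 days, exemption £261,000 → (£476,000 − £261,000) × 2.6% × 128/365 = £1,960.3288
Total = £8,443.0904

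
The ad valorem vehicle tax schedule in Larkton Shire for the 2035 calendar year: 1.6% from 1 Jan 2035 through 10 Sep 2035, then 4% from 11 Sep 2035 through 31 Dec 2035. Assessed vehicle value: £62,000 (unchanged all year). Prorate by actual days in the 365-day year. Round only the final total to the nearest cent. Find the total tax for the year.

£1,448.59

1 Jan – 10 Sep 2035: 253 days at 1.6% → £62,000 × 1.6% × 253/365 = £687.6055
11 Sep – 31 Dec 2035: 112 days at 4% → £62,000 × 4% × 112/365 = £760.9863
Total = £1,448.5918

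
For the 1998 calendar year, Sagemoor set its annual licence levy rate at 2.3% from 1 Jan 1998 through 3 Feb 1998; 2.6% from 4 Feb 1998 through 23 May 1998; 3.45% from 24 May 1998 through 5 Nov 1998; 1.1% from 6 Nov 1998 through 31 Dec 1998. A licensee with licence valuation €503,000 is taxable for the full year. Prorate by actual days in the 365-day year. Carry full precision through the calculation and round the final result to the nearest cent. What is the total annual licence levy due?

€13,724.32

1 Jan – 3 Feb 1998: 34 days at 2.3% → €503,000 × 2.3% × 34/365 = €1,077.6603
4 Feb – 23 May 1998: 109 days at 2.6% → €503,000 × 2.6% × 109/365 = €3,905.4849
24 May – 5 Nov 1998: 166 days at 3.45% → €503,000 × 3.45% × 166/365 = €7,892.2767
6 Nov – 31 Dec 1998: 56 days at 1.1% → €503,000 × 1.1% × 56/365 = €848.8986
Total = €13,724.3205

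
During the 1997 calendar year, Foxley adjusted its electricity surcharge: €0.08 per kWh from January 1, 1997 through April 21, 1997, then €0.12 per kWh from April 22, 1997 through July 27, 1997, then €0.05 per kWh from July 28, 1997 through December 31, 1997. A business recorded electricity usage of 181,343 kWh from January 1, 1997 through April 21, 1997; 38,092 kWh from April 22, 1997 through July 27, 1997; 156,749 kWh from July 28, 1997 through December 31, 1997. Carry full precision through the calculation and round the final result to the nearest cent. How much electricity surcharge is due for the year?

January 1 – April 21, 1997: 181,343 kWh at €0.08/kWh → €14507.44
April 22 – July 27, 1997: 38,092 kWh at €0.12/kWh → €4571.04
July 28 – December 31, 1997: 156,749 kWh at €0.05/kWh → €7837.45

€26915.93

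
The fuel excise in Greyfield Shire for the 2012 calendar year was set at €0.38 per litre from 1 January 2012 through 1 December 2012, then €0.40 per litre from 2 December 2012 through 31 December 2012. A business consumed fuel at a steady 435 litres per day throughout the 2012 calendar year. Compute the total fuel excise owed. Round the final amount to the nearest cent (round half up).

€60,760.80

1 January – 1 December 2012: 336 days × 435 litres/day = 146,160 litres at €0.38/litre → €55,540.80
2 December – 31 December 2012: 30 days × 435 litres/day = 13,050 litres at €0.40/litre → €5,220.00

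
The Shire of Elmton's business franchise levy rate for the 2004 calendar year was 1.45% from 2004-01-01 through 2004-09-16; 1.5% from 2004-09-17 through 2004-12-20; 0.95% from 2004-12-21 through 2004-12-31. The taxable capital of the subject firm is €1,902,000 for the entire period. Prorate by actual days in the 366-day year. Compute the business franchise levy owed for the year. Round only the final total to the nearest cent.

€27,540.02

2004-01-01 to 2004-09-16: 260 days at 1.45% → €1,902,000 × 1.45% × 260/366 = €19,591.6393
2004-09-17 to 2004-12-20: 95 days at 1.5% → €1,902,000 × 1.5% × 95/366 = €7,405.3279
2004-12-21 to 2004-12-31: 11 days at 0.95% → €1,902,000 × 0.95% × 11/366 = €543.0574
Total = €27,540.0246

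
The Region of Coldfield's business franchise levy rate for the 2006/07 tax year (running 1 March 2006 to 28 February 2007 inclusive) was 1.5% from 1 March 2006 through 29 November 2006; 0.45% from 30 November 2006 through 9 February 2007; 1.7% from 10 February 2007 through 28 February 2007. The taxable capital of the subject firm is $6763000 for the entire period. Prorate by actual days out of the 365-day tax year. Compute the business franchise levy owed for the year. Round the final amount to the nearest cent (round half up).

1 March – 29 November 2006: 274 days at 1.5% → $6763000 × 1.5% × 274/365 = $76153.2329
30 November 2006 – 9 February 2007: 72 days at 0.45% → $6763000 × 0.45% × 72/365 = $6003.3205
10 February – 28 February 2007: 19 days at 1.7% → $6763000 × 1.7% × 19/365 = $5984.7918
Total = $88141.3452

$88141.35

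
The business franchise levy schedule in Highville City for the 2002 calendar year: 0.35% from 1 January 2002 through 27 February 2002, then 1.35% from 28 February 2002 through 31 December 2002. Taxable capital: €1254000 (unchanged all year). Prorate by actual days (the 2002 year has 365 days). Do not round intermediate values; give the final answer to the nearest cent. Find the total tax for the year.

€14936.34

1 January – 27 February 2002: 58 days at 0.35% → €1254000 × 0.35% × 58/365 = €697.4301
28 February – 31 December 2002: 307 days at 1.35% → €1254000 × 1.35% × 307/365 = €14238.9123
Total = €14936.3425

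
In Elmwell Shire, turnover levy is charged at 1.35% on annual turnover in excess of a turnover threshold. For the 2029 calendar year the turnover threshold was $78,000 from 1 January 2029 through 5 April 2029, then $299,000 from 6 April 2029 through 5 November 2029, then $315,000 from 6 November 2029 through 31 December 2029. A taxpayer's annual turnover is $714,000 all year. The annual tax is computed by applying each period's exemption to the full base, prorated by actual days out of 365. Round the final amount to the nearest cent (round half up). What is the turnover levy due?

$6,345.89

1 January – 5 April 2029: 95 days, exemption $78,000 → ($714,000 − $78,000) × 1.35% × 95/365 = $2,234.7123
6 April – 5 November 2029: 214 days, exemption $299,000 → ($714,000 − $299,000) × 1.35% × 214/365 = $3,284.7534
6 November – 31 December 2029: 56 days, exemption $315,000 → ($714,000 − $315,000) × 1.35% × 56/365 = $826.4219
Total = $6,345.8877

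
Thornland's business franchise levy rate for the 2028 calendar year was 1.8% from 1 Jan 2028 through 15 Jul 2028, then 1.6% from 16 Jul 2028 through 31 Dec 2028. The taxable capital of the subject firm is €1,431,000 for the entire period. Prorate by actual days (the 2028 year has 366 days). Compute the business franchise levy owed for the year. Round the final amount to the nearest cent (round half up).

1 Jan – 15 Jul 2028: 197 days at 1.8% → €1,431,000 × 1.8% × 197/366 = €13,864.2787
16 Jul – 31 Dec 2028: 169 days at 1.6% → €1,431,000 × 1.6% × 169/366 = €10,572.1967
Total = €24,436.4754

€24,436.48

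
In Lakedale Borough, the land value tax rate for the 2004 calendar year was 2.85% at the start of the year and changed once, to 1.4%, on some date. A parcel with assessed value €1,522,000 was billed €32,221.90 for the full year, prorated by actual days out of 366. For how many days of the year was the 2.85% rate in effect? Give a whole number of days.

181 days

Let d = days at the first rate; then 366 − d days at the second rate.
€1,522,000 × [2.85%·d + 1.4%·(366−d)] / 366 = €32,221.90
Solving gives d = 181, so the new rate took effect on June 30, 2004.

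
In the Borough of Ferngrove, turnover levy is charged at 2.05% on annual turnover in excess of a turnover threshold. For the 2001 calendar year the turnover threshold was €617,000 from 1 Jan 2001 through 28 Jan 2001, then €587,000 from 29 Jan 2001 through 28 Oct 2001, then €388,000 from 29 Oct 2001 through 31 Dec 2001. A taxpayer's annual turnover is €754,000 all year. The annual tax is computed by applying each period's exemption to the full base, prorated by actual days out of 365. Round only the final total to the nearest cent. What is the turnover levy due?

1 Jan – 28 Jan 2001: 28 days, exemption €617,000 → (€754,000 − €617,000) × 2.05% × 28/365 = €215.4466
29 Jan – 28 Oct 2001: 273 days, exemption €587,000 → (€754,000 − €587,000) × 2.05% × 273/365 = €2,560.5904
29 Oct – 31 Dec 2001: 64 days, exemption €388,000 → (€754,000 − €388,000) × 2.05% × 64/365 = €1,315.5945
Total = €4,091.6315

€4,091.63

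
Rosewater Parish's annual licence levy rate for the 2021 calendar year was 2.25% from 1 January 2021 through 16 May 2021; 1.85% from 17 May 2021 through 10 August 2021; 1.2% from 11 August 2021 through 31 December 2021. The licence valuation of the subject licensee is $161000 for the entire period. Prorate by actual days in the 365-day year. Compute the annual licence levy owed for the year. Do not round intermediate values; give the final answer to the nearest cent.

1 January – 16 May 2021: 136 days at 2.25% → $161000 × 2.25% × 136/365 = $1349.7534
17 May – 10 August 2021: 86 days at 1.85% → $161000 × 1.85% × 86/365 = $701.7836
11 August – 31 December 2021: 143 days at 1.2% → $161000 × 1.2% × 143/365 = $756.9205
Total = $2808.4575

$2808.46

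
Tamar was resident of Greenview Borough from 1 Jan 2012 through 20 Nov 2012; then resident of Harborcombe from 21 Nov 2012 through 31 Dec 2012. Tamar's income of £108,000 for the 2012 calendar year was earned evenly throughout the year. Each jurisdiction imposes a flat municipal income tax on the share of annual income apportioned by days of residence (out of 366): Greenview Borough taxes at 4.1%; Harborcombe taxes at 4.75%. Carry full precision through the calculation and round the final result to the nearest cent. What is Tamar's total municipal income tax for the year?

£4,506.64

Greenview Borough, 1 Jan – 20 Nov 2012: 325 days → £108,000 × 4.1% × 325/366 = £3,931.9672
Harborcombe, 21 Nov – 31 Dec 2012: 41 days → £108,000 × 4.75% × 41/366 = £574.6721
Total = £4,506.6393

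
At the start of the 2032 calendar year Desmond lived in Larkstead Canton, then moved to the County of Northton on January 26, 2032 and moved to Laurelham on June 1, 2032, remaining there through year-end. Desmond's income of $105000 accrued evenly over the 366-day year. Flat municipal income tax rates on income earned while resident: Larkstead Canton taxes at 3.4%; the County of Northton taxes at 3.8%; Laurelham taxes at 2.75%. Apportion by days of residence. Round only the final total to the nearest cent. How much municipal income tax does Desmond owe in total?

Larkstead Canton, January 1 – January 25, 2032: 25 days → $105000 × 3.4% × 25/366 = $243.8525
The County of Northton, January 26 – May 31, 2032: 127 days → $105000 × 3.8% × 127/366 = $1384.5082
Laurelham, June 1 – December 31, 2032: 214 days → $105000 × 2.75% × 214/366 = $1688.3197
Total = $3316.6803

$3316.68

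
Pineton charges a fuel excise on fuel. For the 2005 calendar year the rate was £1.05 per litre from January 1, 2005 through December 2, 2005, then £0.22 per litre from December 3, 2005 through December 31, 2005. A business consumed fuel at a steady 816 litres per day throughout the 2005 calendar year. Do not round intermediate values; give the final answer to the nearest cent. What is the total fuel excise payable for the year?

£293,090.88

January 1 – December 2, 2005: 336 days × 816 litres/day = 274,176 litres at £1.05/litre → £287,884.80
December 3 – December 31, 2005: 29 days × 816 litres/day = 23,664 litres at £0.22/litre → £5,206.08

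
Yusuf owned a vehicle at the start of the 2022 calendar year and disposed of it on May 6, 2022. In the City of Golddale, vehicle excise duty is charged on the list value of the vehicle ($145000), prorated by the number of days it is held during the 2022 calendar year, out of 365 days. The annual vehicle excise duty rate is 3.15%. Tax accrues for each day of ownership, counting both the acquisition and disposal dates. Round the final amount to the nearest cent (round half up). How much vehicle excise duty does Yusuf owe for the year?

Days held (January 1 – May 6, 2022): 126 out of 365
Tax = $145000 × 3.15% × 126/365 = $1576.7260

$1576.73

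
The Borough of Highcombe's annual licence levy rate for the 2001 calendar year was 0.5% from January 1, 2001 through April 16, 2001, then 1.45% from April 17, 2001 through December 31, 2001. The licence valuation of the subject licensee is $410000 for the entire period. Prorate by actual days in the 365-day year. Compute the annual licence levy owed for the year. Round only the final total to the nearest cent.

$4813.85

January 1 – April 16, 2001: 106 days at 0.5% → $410000 × 0.5% × 106/365 = $595.3425
April 17 – December 31, 2001: 259 days at 1.45% → $410000 × 1.45% × 259/365 = $4218.5068
Total = $4813.8493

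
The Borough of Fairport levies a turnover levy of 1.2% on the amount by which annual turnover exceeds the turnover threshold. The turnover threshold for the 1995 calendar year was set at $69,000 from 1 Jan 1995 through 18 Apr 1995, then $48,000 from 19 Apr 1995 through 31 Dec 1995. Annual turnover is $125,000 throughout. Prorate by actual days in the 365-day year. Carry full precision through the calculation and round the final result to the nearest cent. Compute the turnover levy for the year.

1 Jan – 18 Apr 1995: 108 days, exemption $69,000 → ($125,000 − $69,000) × 1.2% × 108/365 = $198.8384
19 Apr – 31 Dec 1995: 257 days, exemption $48,000 → ($125,000 − $48,000) × 1.2% × 257/365 = $650.5973
Total = $849.4356

$849.44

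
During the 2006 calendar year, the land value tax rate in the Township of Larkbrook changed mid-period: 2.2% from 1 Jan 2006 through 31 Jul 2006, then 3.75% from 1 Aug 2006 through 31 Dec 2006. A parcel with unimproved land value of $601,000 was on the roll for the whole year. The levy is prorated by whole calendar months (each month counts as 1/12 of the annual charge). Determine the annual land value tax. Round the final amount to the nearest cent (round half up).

1 Jan – 31 Jul 2006: 7 months at 2.2% → $601,000 × 2.2% × 7/12 = $7,712.8333
1 Aug – 31 Dec 2006: 5 months at 3.75% → $601,000 × 3.75% × 5/12 = $9,390.6250
Total = $17,103.4583

$17,103.46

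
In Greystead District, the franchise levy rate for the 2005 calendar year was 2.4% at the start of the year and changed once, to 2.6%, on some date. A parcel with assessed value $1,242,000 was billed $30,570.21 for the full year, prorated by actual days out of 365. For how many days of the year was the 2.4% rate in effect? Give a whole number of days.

Let d = days at the first rate; then 365 − d days at the second rate.
$1,242,000 × [2.4%·d + 2.6%·(365−d)] / 365 = $30,570.21
Solving gives d = 253, so the new rate took effect on 11 Sep 2005.

253 days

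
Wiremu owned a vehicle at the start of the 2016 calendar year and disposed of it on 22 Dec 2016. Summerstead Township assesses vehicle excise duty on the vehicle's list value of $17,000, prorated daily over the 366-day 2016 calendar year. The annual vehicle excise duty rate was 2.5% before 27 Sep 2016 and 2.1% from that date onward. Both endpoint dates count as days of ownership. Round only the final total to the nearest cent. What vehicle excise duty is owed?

1 Jan – 26 Sep 2016: 270 days at 2.5% → $17,000 × 2.5% × 270/366 = $313.5246
27 Sep – 22 Dec 2016: 87 days at 2.1% → $17,000 × 2.1% × 87/366 = $84.8607
Total = $398.3852

$398.39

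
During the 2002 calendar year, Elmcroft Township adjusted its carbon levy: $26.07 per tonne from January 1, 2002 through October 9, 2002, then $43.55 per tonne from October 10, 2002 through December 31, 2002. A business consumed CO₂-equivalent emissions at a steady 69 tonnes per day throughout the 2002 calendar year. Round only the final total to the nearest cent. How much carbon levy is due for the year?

$756,680.91

January 1 – October 9, 2002: 282 days × 69 tonnes/day = 19,458 tonnes at $26.07/tonne → $507,270.06
October 10 – December 31, 2002: 83 days × 69 tonnes/day = 5,727 tonnes at $43.55/tonne → $249,410.85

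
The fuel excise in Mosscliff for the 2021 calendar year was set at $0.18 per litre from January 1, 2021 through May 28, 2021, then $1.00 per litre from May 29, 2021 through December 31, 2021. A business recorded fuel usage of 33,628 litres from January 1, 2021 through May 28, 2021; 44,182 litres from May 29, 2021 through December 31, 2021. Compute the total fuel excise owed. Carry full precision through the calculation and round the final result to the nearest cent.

$50,235.04

January 1 – May 28, 2021: 33,628 litres at $0.18/litre → $6,053.04
May 29 – December 31, 2021: 44,182 litres at $1.00/litre → $44,182.00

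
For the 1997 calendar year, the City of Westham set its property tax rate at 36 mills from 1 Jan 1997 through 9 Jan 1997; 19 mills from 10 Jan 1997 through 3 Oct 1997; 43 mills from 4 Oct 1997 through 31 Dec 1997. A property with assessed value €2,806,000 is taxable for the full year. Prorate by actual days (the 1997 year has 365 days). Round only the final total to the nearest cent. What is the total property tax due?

€70,911.08

1 Jan – 9 Jan 1997: 9 days at 36 mills → €2,806,000 × 3.6% × 9/365 = €2,490.8055
10 Jan – 3 Oct 1997: 267 days at 19 mills → €2,806,000 × 1.9% × 267/365 = €38,999.5562
4 Oct – 31 Dec 1997: 89 days at 43 mills → €2,806,000 × 4.3% × 89/365 = €29,420.7178
Total = €70,911.0795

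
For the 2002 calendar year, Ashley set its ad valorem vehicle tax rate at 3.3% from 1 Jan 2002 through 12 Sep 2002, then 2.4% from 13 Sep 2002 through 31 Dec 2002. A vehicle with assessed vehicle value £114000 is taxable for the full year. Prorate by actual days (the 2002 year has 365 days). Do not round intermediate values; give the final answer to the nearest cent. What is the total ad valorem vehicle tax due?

1 Jan – 12 Sep 2002: 255 days at 3.3% → £114000 × 3.3% × 255/365 = £2628.2466
13 Sep – 31 Dec 2002: 110 days at 2.4% → £114000 × 2.4% × 110/365 = £824.5479
Total = £3452.7945

£3452.79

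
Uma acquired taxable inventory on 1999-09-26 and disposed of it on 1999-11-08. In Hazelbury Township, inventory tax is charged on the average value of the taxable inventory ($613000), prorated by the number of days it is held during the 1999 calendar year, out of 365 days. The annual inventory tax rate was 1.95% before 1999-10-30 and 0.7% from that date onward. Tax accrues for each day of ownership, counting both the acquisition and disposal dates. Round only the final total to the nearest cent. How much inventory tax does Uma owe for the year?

1999-09-26 to 1999-10-29: 34 days at 1.95% → $613000 × 1.95% × 34/365 = $1113.4767
1999-10-30 to 1999-11-08: 10 days at 0.7% → $613000 × 0.7% × 10/365 = $117.5616
Total = $1231.0384

$1231.04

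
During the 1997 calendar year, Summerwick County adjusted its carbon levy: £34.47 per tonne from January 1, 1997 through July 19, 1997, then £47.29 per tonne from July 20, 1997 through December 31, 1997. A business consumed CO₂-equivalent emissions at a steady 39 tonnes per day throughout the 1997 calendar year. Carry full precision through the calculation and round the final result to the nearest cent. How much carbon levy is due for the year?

January 1 – July 19, 1997: 200 days × 39 tonnes/day = 7,800 tonnes at £34.47/tonne → £268,866.00
July 20 – December 31, 1997: 165 days × 39 tonnes/day = 6,435 tonnes at £47.29/tonne → £304,311.15

£573,177.15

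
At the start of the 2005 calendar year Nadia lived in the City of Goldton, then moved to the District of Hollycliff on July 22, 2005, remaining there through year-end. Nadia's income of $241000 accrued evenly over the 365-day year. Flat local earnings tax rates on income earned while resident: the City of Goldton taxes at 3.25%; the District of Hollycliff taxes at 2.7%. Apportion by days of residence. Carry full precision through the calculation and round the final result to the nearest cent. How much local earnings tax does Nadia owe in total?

$7240.56

The City of Goldton, January 1 – July 21, 2005: 202 days → $241000 × 3.25% × 202/365 = $4334.6986
The District of Hollycliff, July 22 – December 31, 2005: 163 days → $241000 × 2.7% × 163/365 = $2905.8658
Total = $7240.5644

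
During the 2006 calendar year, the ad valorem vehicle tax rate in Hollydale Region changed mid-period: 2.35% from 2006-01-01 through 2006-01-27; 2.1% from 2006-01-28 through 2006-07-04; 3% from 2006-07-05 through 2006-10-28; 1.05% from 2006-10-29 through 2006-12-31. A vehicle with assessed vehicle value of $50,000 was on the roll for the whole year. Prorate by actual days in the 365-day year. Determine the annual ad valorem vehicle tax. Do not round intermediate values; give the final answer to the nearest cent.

2006-01-01 to 2006-01-27: 27 days at 2.35% → $50,000 × 2.35% × 27/365 = $86.9178
2006-01-28 to 2006-07-04: 158 days at 2.1% → $50,000 × 2.1% × 158/365 = $454.5205
2006-07-05 to 2006-10-28: 116 days at 3% → $50,000 × 3% × 116/365 = $476.7123
2006-10-29 to 2006-12-31: 64 days at 1.05% → $50,000 × 1.05% × 64/365 = $92.0548
Total = $1,110.2055

$1,110.21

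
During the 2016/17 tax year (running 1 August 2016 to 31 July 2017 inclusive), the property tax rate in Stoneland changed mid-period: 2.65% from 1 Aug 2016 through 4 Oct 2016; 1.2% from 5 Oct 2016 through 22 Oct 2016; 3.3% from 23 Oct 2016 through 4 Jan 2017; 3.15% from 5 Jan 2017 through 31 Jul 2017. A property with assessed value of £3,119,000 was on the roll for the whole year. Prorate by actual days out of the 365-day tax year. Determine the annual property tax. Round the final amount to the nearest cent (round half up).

£93,420.46

1 Aug – 4 Oct 2016: 65 days at 2.65% → £3,119,000 × 2.65% × 65/365 = £14,719.1164
5 Oct – 22 Oct 2016: 18 days at 1.2% → £3,119,000 × 1.2% × 18/365 = £1,845.7644
23 Oct 2016 – 4 Jan 2017: 74 days at 3.3% → £3,119,000 × 3.3% × 74/365 = £20,867.3918
5 Jan – 31 Jul 2017: 208 days at 3.15% → £3,119,000 × 3.15% × 208/365 = £55,988.1863
Total = £93,420.4589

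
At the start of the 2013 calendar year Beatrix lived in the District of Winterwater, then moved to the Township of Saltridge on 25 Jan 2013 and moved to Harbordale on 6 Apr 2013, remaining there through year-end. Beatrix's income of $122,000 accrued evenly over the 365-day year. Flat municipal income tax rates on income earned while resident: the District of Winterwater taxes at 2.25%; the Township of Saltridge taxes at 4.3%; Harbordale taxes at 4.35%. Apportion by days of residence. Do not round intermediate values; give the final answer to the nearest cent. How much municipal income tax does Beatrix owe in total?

$5,126.67

The District of Winterwater, 1 Jan – 24 Jan 2013: 24 days → $122,000 × 2.25% × 24/365 = $180.4932
The Township of Saltridge, 25 Jan – 5 Apr 2013: 71 days → $122,000 × 4.3% × 71/365 = $1,020.4548
Harbordale, 6 Apr – 31 Dec 2013: 270 days → $122,000 × 4.35% × 270/365 = $3,925.7260
Total = $5,126.6740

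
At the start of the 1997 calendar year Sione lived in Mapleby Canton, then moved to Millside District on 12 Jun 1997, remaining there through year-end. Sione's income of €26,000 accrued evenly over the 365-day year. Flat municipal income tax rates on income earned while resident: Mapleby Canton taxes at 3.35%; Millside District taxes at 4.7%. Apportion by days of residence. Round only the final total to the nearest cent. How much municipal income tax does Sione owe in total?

€1,066.21

Mapleby Canton, 1 Jan – 11 Jun 1997: 162 days → €26,000 × 3.35% × 162/365 = €386.5808
Millside District, 12 Jun – 31 Dec 1997: 203 days → €26,000 × 4.7% × 203/365 = €679.6329
Total = €1,066.2137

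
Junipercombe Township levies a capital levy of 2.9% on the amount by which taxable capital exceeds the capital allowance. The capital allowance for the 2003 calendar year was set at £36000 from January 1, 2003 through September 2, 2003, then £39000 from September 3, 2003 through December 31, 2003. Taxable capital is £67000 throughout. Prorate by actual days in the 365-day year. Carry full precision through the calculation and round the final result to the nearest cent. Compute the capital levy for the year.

£870.40

January 1 – September 2, 2003: 245 days, exemption £36000 → (£67000 − £36000) × 2.9% × 245/365 = £603.4384
September 3 – December 31, 2003: 120 days, exemption £39000 → (£67000 − £39000) × 2.9% × 120/365 = £266.9589
Total = £870.3973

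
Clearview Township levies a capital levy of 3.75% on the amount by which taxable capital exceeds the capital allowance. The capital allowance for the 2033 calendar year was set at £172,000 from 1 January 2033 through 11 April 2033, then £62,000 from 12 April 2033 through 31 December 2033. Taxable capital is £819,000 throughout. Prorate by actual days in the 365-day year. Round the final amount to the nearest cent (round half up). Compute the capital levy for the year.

1 January – 11 April 2033: 101 days, exemption £172,000 → (£819,000 − £172,000) × 3.75% × 101/365 = £6,713.7329
12 April – 31 December 2033: 264 days, exemption £62,000 → (£819,000 − £62,000) × 3.75% × 264/365 = £20,532.3288
Total = £27,246.0616

£27,246.06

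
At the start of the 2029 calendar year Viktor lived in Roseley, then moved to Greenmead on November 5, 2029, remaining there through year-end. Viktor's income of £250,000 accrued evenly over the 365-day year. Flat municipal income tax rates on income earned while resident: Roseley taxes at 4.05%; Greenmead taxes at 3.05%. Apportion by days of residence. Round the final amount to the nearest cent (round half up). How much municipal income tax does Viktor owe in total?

£9,734.59

Roseley, January 1 – November 4, 2029: 308 days → £250,000 × 4.05% × 308/365 = £8,543.8356
Greenmead, November 5 – December 31, 2029: 57 days → £250,000 × 3.05% × 57/365 = £1,190.7534
Total = £9,734.5890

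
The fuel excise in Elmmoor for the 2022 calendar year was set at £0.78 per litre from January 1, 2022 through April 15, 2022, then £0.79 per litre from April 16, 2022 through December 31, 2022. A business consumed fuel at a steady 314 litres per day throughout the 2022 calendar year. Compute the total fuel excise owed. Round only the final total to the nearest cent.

January 1 – April 15, 2022: 105 days × 314 litres/day = 32,970 litres at £0.78/litre → £25,716.60
April 16 – December 31, 2022: 260 days × 314 litres/day = 81,640 litres at £0.79/litre → £64,495.60

£90,212.20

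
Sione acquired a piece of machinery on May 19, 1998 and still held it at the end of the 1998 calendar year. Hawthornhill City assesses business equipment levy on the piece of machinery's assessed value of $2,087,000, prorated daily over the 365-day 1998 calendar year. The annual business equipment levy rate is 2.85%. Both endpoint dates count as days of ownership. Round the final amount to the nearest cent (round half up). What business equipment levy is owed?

Days held (May 19 – December 31, 1998): 227 out of 365
Tax = $2,087,000 × 2.85% × 227/365 = $36,991.3603

$36,991.36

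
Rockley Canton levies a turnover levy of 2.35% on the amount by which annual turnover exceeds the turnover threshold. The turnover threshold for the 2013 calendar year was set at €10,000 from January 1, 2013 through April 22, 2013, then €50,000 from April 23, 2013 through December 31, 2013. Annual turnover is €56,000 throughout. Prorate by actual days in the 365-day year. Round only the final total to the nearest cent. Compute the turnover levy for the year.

January 1 – April 22, 2013: 112 days, exemption €10,000 → (€56,000 − €10,000) × 2.35% × 112/365 = €331.7041
April 23 – December 31, 2013: 253 days, exemption €50,000 → (€56,000 − €50,000) × 2.35% × 253/365 = €97.7342
Total = €429.4384

€429.44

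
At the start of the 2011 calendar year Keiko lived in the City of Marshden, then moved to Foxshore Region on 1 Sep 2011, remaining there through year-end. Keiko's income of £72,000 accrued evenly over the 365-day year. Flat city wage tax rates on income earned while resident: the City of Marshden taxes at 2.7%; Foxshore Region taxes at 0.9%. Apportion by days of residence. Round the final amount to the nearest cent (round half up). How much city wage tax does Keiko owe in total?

£1,510.82

The City of Marshden, 1 Jan – 31 Aug 2011: 243 days → £72,000 × 2.7% × 243/365 = £1,294.2247
Foxshore Region, 1 Sep – 31 Dec 2011: 122 days → £72,000 × 0.9% × 122/365 = £216.5918
Total = £1,510.8164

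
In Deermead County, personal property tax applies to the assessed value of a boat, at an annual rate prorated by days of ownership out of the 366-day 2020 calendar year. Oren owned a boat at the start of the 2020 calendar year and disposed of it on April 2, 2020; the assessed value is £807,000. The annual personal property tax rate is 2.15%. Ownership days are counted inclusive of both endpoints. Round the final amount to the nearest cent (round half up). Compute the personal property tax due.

£4,408.73

Days held (January 1 – April 2, 2020): 93 out of 366
Tax = £807,000 × 2.15% × 93/366 = £4,408.7336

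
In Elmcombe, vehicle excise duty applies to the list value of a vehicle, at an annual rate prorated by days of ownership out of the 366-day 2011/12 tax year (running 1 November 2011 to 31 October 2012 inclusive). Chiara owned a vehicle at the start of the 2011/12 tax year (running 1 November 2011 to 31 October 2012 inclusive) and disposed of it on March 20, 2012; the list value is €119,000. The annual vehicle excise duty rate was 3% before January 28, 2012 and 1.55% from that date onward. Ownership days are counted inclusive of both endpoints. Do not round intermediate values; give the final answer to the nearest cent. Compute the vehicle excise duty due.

November 1, 2011 – January 27, 2012: 88 days at 3% → €119,000 × 3% × 88/366 = €858.3607
January 28 – March 20, 2012: 53 days at 1.55% → €119,000 × 1.55% × 53/366 = €267.0997
Total = €1,125.4604

€1,125.46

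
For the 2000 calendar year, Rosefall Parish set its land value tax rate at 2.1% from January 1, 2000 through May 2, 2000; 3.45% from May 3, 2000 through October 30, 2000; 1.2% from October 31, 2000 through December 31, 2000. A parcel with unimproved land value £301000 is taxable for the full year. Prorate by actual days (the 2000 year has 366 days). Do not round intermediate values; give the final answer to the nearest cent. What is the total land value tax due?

January 1 – May 2, 2000: 123 days at 2.1% → £301000 × 2.1% × 123/366 = £2124.2705
May 3 – October 30, 2000: 181 days at 3.45% → £301000 × 3.45% × 181/366 = £5135.5041
October 31 – December 31, 2000: 62 days at 1.2% → £301000 × 1.2% × 62/366 = £611.8689
Total = £7871.6434

£7871.64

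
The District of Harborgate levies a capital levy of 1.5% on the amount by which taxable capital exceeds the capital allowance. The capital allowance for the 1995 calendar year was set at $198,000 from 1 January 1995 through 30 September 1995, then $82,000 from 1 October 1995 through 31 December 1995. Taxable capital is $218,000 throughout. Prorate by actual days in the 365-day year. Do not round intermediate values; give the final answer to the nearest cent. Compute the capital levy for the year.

$738.58

1 January – 30 September 1995: 273 days, exemption $198,000 → ($218,000 − $198,000) × 1.5% × 273/365 = $224.3836
1 October – 31 December 1995: 92 days, exemption $82,000 → ($218,000 − $82,000) × 1.5% × 92/365 = $514.1918
Total = $738.5753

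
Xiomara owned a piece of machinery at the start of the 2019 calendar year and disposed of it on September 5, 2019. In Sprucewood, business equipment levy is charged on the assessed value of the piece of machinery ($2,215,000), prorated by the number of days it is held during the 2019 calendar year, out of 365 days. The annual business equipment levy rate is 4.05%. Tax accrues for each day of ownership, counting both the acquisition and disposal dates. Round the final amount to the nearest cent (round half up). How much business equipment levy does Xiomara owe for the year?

$60,951.95

Days held (January 1 – September 5, 2019): 248 out of 365
Tax = $2,215,000 × 4.05% × 248/365 = $60,951.9452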